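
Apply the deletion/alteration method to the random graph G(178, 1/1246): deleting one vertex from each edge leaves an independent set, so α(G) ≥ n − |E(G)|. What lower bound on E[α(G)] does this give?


E[|E(G)|] = C(178, 2)·p = 15753 · (1/1246) = 177/14.
E[α(G)] ≥ n − E[|E(G)|] = 178 − 177/14 = 2315/14.
Numerically: ≈ 165.357.
(This is only a lower bound; the true E[α(G)] may be larger.)

E[α(G)] ≥ 2315/14 ≈ 165.357.


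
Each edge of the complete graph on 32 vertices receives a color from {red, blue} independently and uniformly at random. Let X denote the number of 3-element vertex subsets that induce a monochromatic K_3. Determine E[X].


Let X = Σ_S X_S over the C(32, 3) = 4960 subsets S of size 3, where X_S = 1 if the K_3 on S is monochromatic.
For a fixed S, the K_3 on S has C(3, 2) = 3 edges. P[all 3 edges red] = (1/2)^3, and likewise for blue, so P[monochromatic] = 2·(1/2)^3 = 2^{1 − 3} = 1/4.
By linearity of expectation: E[X] = C(32, 3) · 2^{1 − 3} = 4960 · 1/4 = 1240.
Numerically: E[X] ≈ 1240.000.

E[X] = C(32,3)·2^(1−C(3,2)) = 1240 ≈ 1240.000.


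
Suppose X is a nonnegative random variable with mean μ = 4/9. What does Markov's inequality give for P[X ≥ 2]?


μ = E[X] = 4/9, a = 2.
Markov: P[X ≥ 2] ≤ μ/a = (4/9)/2 = 2/9.
Numerically: ≈ 0.222222.
(Since a = 2 > μ = 0.444444, the bound 2/9 is < 1 and informative.)

P[X ≥ 2] ≤ 2/9 ≈ 0.222222.


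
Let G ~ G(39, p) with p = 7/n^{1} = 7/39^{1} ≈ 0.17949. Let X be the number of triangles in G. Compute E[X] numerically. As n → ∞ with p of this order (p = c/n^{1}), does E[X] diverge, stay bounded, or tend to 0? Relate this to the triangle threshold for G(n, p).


Number of potential triangles: C(39, 3) = 9139.
Each occurs with probability p³ ≈ (0.17949)³ ≈ 5.7822957e-03.
By linearity: E[X] = C(39, 3)·p³ ≈ 9139 · 5.7822957e-03 ≈ 52.84440.
Here α = 1, so p = 7/n is exactly at the triangle threshold p ~ 1/n. Asymptotically E[X] → c³/6 = 7³/6 = 343/6 ≈ 57.16667, a bounded constant. In this regime the triangle count is asymptotically Poisson(c³/6).

E[X] ≈ 52.84440; in regime p = Θ(1/n^{1}) E[X] stays bounded (at the triangle threshold p ~ 1/n).


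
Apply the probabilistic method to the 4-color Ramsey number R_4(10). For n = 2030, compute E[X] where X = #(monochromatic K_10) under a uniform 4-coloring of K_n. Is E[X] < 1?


E[X] = C(2030, 10) · 4^{1 − 45} = 320298626039392096327195965 · 4^{−44} = 320298626039392096327195965/309485009821345068724781056.
As a reduced fraction: E[X] = 320298626039392096327195965/309485009821345068724781056 ≈ 1.0349.
Is E[X] < 1? NO.
Since E[X] ≥ 1, the first-moment bound is inconclusive at n = 2030; it does NOT by itself certify R_4(10) > 2030.

E[X] = 320298626039392096327195965/309485009821345068724781056 ≈ 1.0349; E[X] ≥ 1; first-moment method inconclusive here.


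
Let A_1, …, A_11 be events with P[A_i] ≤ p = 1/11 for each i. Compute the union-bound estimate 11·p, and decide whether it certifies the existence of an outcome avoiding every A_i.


Union bound: P[∪_{i=1}^{11} A_i] ≤ Σ_i P[A_i] ≤ 11·p = 11·(1/11) = 1.
Numerically: 1 ≈ 1.0000.
Is 1 < 1? NO.
Since the bound 1 is ≥ 1, the union bound is uninformative here; it does NOT by itself certify existence.

11·p = 1 ≈ 1.0000; existence NOT certified by the union bound.


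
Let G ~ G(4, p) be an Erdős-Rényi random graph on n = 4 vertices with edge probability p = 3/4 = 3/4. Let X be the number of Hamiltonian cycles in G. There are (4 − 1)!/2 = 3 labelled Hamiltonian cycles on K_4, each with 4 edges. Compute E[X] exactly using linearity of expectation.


K_4 has (4 − 1)!/2 = 3 labelled Hamiltonian cycles.
For each such Hamiltonian cycle H, let X_H = 1 if all 4 edges of H are present in G. Then P[X_H = 1] = p^{4} = (3/4)^{4} = 81/256.
By linearity: E[X] = Σ_H E[X_H] = 3 · p^{4} = 3 · 81/256 = 243/256.
Numerically: E[X] ≈ 0.949219.

E[X] = 3 · (3/4)^{4} = 243/256 ≈ 0.949219.


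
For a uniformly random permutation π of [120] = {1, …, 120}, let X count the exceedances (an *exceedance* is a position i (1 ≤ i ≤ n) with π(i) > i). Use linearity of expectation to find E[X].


Write X = Σ_{i=1}^{120} X_i, where X_i = 1_{π(i) > i}.
For each fixed i, π(i) is uniform over {1, …, 120} (marginal of a uniform permutation), so P[π(i) > i] = (n − i)/n. Summing: Σ_{i=1}^{120} (n − i)/n = (0 + 1 + … + 119)/120 = 120(120 − 1)/(2·120) = (120 − 1)/2.
Hence E[X] = Σ_{i=1}^{120} (120 − i)/120 = 119/2 ≈ 59.5000.

E[X] = 119/2 = 59.5000.


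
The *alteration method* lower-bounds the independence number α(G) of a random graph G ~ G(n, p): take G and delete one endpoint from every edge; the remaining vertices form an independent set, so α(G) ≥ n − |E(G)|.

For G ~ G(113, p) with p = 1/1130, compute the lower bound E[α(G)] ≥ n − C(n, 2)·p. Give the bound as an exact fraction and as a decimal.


E[|E(G)|] = C(113, 2)·p = 6328 · (1/1130) = 28/5.
E[α(G)] ≥ n − E[|E(G)|] = 113 − 28/5 = 537/5.
Numerically: ≈ 107.4000.
(This is only a lower bound; the true E[α(G)] may be larger.)

E[α(G)] ≥ 537/5 ≈ 107.4000.


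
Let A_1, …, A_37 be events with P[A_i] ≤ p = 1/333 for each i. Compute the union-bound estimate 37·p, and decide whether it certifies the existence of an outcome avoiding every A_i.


Union bound: P[∪_{i=1}^{37} A_i] ≤ Σ_i P[A_i] ≤ 37·p = 37·(1/333) = 1/9.
Numerically: 1/9 ≈ 0.11111.
Is 1/9 < 1? YES.
Since P[∪ A_i] ≤ 1/9 < 1, the complement has P[∩ A_i^c] ≥ 1 − 1/9 = 8/9 > 0, so some outcome avoids every A_i.

37·p = 1/9 ≈ 0.11111; existence CERTIFIED by the union bound.


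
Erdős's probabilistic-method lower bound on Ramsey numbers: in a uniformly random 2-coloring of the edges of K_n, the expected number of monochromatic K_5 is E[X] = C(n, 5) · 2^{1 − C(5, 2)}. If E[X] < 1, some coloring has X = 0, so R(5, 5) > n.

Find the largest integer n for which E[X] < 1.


We need C(n, 5) · 2^{1 − 10} < 1, i.e. C(n, 5) < 2^{10 − 1} = 512.
Check values of n near the boundary:
  n = 6: C(6, 5) = 6; 6 < 512? YES
  n = 7: C(7, 5) = 21; 21 < 512? YES
  n = 8: C(8, 5) = 56; 56 < 512? YES
  n = 9: C(9, 5) = 126; 126 < 512? YES
  n = 10: C(10, 5) = 252; 252 < 512? YES
  n = 11: C(11, 5) = 462; 462 < 512? YES
  n = 12: C(12, 5) = 792; 792 < 512? NO
  n = 13: C(13, 5) = 1287; 1287 < 512? NO
The largest n with C(n, 5) < 512 is n = 11 (where E[X] = 231/256 ≈ 0.9023438). Hence R(5, 5) > 11, i.e. R(5, 5) ≥ 12.

Largest n = 11; hence R(5, 5) > 11.


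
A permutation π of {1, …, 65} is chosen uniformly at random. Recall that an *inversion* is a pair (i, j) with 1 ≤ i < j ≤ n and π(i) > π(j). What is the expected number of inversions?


Write X = Σ X_I over the C(65, 2) = 2080 pairs i < j, with X_I the indicator of one inversion.
There are 2080 indicators.
For each fixed pair i < j, the values π(i) and π(j) are two distinct elements of {1, …, 65} in uniformly random order; by symmetry P[π(i) > π(j)] = 1/2.
By linearity: E[X] = 2080 · (1/2) = C(65, 2) · (1/2) = 2080/2 = 1040 ≈ 1040.000.

E[X] = 1040 = 1040.000.


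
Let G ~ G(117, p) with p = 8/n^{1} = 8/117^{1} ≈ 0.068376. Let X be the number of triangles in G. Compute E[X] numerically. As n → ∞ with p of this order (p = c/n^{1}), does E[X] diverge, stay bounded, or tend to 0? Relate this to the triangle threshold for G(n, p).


Number of potential triangles: C(117, 3) = 260130.
Each occurs with probability p³ ≈ (0.068376)³ ≈ 3.1967772e-04.
By linearity: E[X] = C(117, 3)·p³ ≈ 260130 · 3.1967772e-04 ≈ 83.15777.
Here α = 1, so p = 8/n is exactly at the triangle threshold p ~ 1/n. Asymptotically E[X] → c³/6 = 8³/6 = 256/3 ≈ 85.33333, a bounded constant. In this regime the triangle count is asymptotically Poisson(c³/6).

E[X] ≈ 83.15777; in regime p = Θ(1/n^{1}) E[X] stays bounded (at the triangle threshold p ~ 1/n).


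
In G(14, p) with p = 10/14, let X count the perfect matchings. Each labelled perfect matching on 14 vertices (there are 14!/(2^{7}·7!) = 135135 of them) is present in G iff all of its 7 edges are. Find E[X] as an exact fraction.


K_14 has 14!/(2^{7}·7!) = 135135 labelled perfect matchings.
For each such perfect matching H, let X_H = 1 if all 7 edges of H are present in G. Then P[X_H = 1] = p^{7} = (5/7)^{7} = 78125/823543.
By linearity of expectation: E[X] = Σ_H E[X_H] = 135135 · p^{7} = 135135 · 78125/823543 = 1508203125/117649.
Numerically: E[X] ≈ 12819.5.

E[X] = 135135 · (5/7)^{7} = 1508203125/117649 ≈ 12819.5.


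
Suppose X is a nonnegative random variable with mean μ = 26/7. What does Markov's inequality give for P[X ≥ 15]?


μ = E[X] = 26/7, a = 15.
Markov: P[X ≥ 15] ≤ μ/a = (26/7)/15 = 26/105.
Numerically: ≈ 0.2476.
(Since a = 15 > μ = 3.7143, the bound 26/105 is < 1 and informative.)

P[X ≥ 15] ≤ 26/105 ≈ 0.2476.


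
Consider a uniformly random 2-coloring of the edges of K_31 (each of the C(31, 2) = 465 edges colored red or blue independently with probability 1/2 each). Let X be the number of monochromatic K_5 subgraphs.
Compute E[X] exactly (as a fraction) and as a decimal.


Let X = Σ_S X_S over the C(31, 5) = 169911 subsets S of size 5, where X_S = 1 if the K_5 on S is monochromatic.
For a fixed S, the K_5 on S has C(5, 2) = 10 edges. P[all 10 edges red] = (1/2)^10, and likewise for blue, so P[monochromatic] = 2·(1/2)^10 = 2^{1 − 10} = 1/512.
By linearity: E[X] = C(31, 5) · 2^{1 − 10} = 169911 · 1/512 = 169911/512.
Numerically: E[X] ≈ 331.857422.

E[X] = C(31,5)·2^(1−C(5,2)) = 169911/512 ≈ 331.857422.


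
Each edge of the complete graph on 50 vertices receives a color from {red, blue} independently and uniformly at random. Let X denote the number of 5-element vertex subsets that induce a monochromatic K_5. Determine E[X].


Let X = Σ_S X_S over the C(50, 5) = 2118760 subsets S of size 5, where X_S = 1 if the K_5 on S is monochromatic.
For a fixed S, the K_5 on S has C(5, 2) = 10 edges. P[all 10 edges red] = (1/2)^10, and likewise for blue, so P[monochromatic] = 2·(1/2)^10 = 2^{1 − 10} = 1/512.
Summing: E[X] = C(50, 5) · 2^{1 − 10} = 2118760 · 1/512 = 264845/64.
Numerically: E[X] ≈ 4138.203125.

E[X] = C(50,5)·2^(1−C(5,2)) = 264845/64 ≈ 4138.203125.


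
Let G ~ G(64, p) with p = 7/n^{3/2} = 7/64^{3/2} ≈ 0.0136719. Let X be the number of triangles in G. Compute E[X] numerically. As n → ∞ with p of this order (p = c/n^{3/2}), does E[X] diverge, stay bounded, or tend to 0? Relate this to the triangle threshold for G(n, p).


Number of potential triangles: C(64, 3) = 41664.
Each occurs with probability p³ ≈ (0.0136719)³ ≈ 2.55554914e-06.
By linearity: E[X] = C(64, 3)·p³ ≈ 41664 · 2.55554914e-06 ≈ 0.106474.
Since α = 3/2 > 1, p = c/n^{3/2} = o(1/n) is below the triangle threshold p ~ 1/n. Asymptotically E[X] ~ (c³/6)·n^{3(1−α)} = (7³/6)·n^{-1.5} → 0, so by Markov's inequality G has no triangles w.h.p.

E[X] ≈ 0.106474; in regime p = Θ(1/n^{3/2}) E[X] tends to 0 (below the triangle threshold p ~ 1/n).


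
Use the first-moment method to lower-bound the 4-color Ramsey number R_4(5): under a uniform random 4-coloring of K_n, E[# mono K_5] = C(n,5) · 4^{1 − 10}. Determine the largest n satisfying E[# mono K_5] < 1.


We need C(n, 5) · 4^{1 − 10} < 1, i.e. C(n, 5) < 4^{10 − 1} = 262144.
Check values of n near the boundary:
  n = 29: C(29, 5) = 118755; 118755 < 262144? YES
  n = 30: C(30, 5) = 142506; 142506 < 262144? YES
  n = 31: C(31, 5) = 169911; 169911 < 262144? YES
  n = 32: C(32, 5) = 201376; 201376 < 262144? YES
  n = 33: C(33, 5) = 237336; 237336 < 262144? YES
  n = 34: C(34, 5) = 278256; 278256 < 262144? NO
  n = 35: C(35, 5) = 324632; 324632 < 262144? NO
  n = 36: C(36, 5) = 376992; 376992 < 262144? NO
The largest n with C(n, 5) < 262144 is n = 33 (where E[X] = 29667/32768 ≈ 0.9054). Hence R_4(5) > 33, i.e. R_4(5) ≥ 34.

Largest n = 33; hence R_4(5) > 33.


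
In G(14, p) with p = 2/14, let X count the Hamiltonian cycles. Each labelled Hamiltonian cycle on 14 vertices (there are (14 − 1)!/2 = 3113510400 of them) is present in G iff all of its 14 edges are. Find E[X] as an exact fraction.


K_14 has (14 − 1)!/2 = 3113510400 labelled Hamiltonian cycles.
For each such Hamiltonian cycle H, let X_H = 1 if all 14 edges of H are present in G. Then P[X_H = 1] = p^{14} = (1/7)^{14} = 1/678223072849.
By linearity of expectation: E[X] = Σ_H E[X_H] = 3113510400 · p^{14} = 3113510400 · 1/678223072849 = 444787200/96889010407.
Numerically: E[X] ≈ 0.00459.

E[X] = 3113510400 · (1/7)^{14} = 444787200/96889010407 ≈ 0.00459.


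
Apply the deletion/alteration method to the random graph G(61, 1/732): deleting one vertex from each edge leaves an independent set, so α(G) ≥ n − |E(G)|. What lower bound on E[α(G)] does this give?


E[|E(G)|] = C(61, 2)·p = 1830 · (1/732) = 5/2.
E[α(G)] ≥ n − E[|E(G)|] = 61 − 5/2 = 117/2.
Numerically: ≈ 58.500.
(This is only a lower bound; the true E[α(G)] may be larger.)

E[α(G)] ≥ 117/2 ≈ 58.500.


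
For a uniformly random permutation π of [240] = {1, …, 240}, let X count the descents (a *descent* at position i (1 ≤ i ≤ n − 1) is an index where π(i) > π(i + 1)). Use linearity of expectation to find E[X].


Write X = Σ X_I over i = 1, …, 239, with X_I the indicator of one descent.
There are 239 indicators.
For each fixed i, the pair (π(i), π(i+1)) is a uniformly random ordered pair of distinct values from {1, …, 240}; by symmetry P[π(i) > π(i+1)] = 1/2.
By linearity: E[X] = 239 · (1/2) = (240 − 1) · (1/2) = 239/2 ≈ 119.5000.

E[X] = 239/2 = 119.5000.


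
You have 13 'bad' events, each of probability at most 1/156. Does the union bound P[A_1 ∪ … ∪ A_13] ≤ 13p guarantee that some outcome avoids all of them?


Union bound: P[∪_{i=1}^{13} A_i] ≤ Σ_i P[A_i] ≤ 13·p = 13·(1/156) = 1/12.
Numerically: 1/12 ≈ 0.08333.
Is 1/12 < 1? YES.
Since P[∪ A_i] ≤ 1/12 < 1, the complement has P[∩ A_i^c] ≥ 1 − 1/12 = 11/12 > 0, so some outcome avoids every A_i.

13·p = 1/12 ≈ 0.08333; existence CERTIFIED by the union bound.


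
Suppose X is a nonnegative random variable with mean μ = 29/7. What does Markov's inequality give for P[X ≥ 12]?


μ = E[X] = 29/7, a = 12.
Markov: P[X ≥ 12] ≤ μ/a = (29/7)/12 = 29/84.
Numerically: ≈ 0.34524.
(Since a = 12 > μ = 4.14286, the bound 29/84 is < 1 and informative.)

P[X ≥ 12] ≤ 29/84 ≈ 0.34524.


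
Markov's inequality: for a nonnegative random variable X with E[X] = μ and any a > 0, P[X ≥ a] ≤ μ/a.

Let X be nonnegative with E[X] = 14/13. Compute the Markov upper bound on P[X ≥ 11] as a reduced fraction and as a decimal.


μ = E[X] = 14/13, a = 11.
Markov: P[X ≥ 11] ≤ μ/a = (14/13)/11 = 14/143.
Numerically: ≈ 0.097902.
(Since a = 11 > μ = 1.076923, the bound 14/143 is < 1 and informative.)

P[X ≥ 11] ≤ 14/143 ≈ 0.097902.


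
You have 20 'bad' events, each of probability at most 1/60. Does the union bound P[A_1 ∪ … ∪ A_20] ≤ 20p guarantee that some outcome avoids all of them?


Union bound: P[∪_{i=1}^{20} A_i] ≤ Σ_i P[A_i] ≤ 20·p = 20·(1/60) = 1/3.
Numerically: 1/3 ≈ 0.333333.
Is 1/3 < 1? YES.
Since P[∪ A_i] ≤ 1/3 < 1, the complement has P[∩ A_i^c] ≥ 1 − 1/3 = 2/3 > 0, so some outcome avoids every A_i.

20·p = 1/3 ≈ 0.333333; existence CERTIFIED by the union bound.


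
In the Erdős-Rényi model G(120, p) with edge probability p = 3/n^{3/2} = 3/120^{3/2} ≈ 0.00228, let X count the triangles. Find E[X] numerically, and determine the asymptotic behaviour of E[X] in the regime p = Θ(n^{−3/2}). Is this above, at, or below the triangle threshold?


Number of potential triangles: C(120, 3) = 280840.
Each occurs with probability p³ ≈ (0.00228)³ ≈ 1.18863e-08.
By linearity: E[X] = C(120, 3)·p³ ≈ 280840 · 1.18863e-08 ≈ 0.003.
Since α = 3/2 > 1, p = c/n^{3/2} = o(1/n) is below the triangle threshold p ~ 1/n. Asymptotically E[X] ~ (c³/6)·n^{3(1−α)} = (3³/6)·n^{-1.5} → 0, so by Markov's inequality G has no triangles w.h.p.

E[X] ≈ 0.003; in regime p = Θ(1/n^{3/2}) E[X] tends to 0 (below the triangle threshold p ~ 1/n).


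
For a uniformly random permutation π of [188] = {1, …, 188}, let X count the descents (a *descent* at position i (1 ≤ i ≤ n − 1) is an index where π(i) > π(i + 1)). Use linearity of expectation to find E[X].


Write X = Σ X_I over i = 1, …, 187, with X_I the indicator of one descent.
There are 187 indicators.
For each fixed i, the pair (π(i), π(i+1)) is a uniformly random ordered pair of distinct values from {1, …, 188}; by symmetry P[π(i) > π(i+1)] = 1/2.
By linearity: E[X] = 187 · (1/2) = (188 − 1) · (1/2) = 187/2 ≈ 93.500.

E[X] = 187/2 = 93.500.


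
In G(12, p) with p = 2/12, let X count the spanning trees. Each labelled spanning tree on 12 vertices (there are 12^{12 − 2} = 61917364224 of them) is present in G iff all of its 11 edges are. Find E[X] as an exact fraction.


K_12 has 12^{12 − 2} = 61917364224 labelled spanning trees.
For each such spanning tree H, let X_H = 1 if all 11 edges of H are present in G. Then P[X_H = 1] = p^{11} = (1/6)^{11} = 1/362797056.
By linearity: E[X] = Σ_H E[X_H] = 61917364224 · p^{11} = 61917364224 · 1/362797056 = 512/3.
Numerically: E[X] ≈ 170.67.

E[X] = 61917364224 · (1/6)^{11} = 512/3 ≈ 170.67.


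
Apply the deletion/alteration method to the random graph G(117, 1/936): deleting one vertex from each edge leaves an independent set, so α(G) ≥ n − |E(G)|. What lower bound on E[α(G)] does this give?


E[|E(G)|] = C(117, 2)·p = 6786 · (1/936) = 29/4.
E[α(G)] ≥ n − E[|E(G)|] = 117 − 29/4 = 439/4.
Numerically: ≈ 109.750.
(This is only a lower bound; the true E[α(G)] may be larger.)

E[α(G)] ≥ 439/4 ≈ 109.750.


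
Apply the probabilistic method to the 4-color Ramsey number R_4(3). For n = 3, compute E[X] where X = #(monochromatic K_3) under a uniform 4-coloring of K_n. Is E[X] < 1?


E[X] = C(3, 3) · 4^{1 − 3} = 1 · 4^{−2} = 1/16.
As a reduced fraction: E[X] = 1/16 ≈ 0.062500.
Is E[X] < 1? YES.
Since E[X] < 1, there exists a 4-coloring of K_{3} with no monochromatic K_3; hence R_4(3) > 3.

E[X] = 1/16 ≈ 0.062500; E[X] < 1, so R_4(3) > 3.


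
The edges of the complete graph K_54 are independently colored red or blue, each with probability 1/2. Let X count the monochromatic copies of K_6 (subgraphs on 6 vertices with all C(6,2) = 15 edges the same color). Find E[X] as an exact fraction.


Let X = Σ_S X_S over the C(54, 6) = 25827165 subsets S of size 6, where X_S = 1 if the K_6 on S is monochromatic.
For a fixed S, the K_6 on S has C(6, 2) = 15 edges. P[all 15 edges red] = (1/2)^15, and likewise for blue, so P[monochromatic] = 2·(1/2)^15 = 2^{1 − 15} = 1/16384.
By linearity: E[X] = C(54, 6) · 2^{1 − 15} = 25827165 · 1/16384 = 25827165/16384.
Numerically: E[X] ≈ 1576.36505.

E[X] = C(54,6)·2^(1−C(6,2)) = 25827165/16384 ≈ 1576.36505.


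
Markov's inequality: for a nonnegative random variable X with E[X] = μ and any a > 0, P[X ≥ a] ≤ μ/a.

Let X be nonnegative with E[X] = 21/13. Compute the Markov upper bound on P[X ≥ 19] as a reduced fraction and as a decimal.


μ = E[X] = 21/13, a = 19.
Markov: P[X ≥ 19] ≤ μ/a = (21/13)/19 = 21/247.
Numerically: ≈ 0.0850.
(Since a = 19 > μ = 1.6154, the bound 21/247 is < 1 and informative.)

P[X ≥ 19] ≤ 21/247 ≈ 0.0850.


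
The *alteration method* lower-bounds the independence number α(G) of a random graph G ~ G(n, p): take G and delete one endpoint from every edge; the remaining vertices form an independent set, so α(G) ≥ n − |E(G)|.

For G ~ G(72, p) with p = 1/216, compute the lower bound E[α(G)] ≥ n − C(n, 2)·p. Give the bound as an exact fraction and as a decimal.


E[|E(G)|] = C(72, 2)·p = 2556 · (1/216) = 71/6.
E[α(G)] ≥ n − E[|E(G)|] = 72 − 71/6 = 361/6.
Numerically: ≈ 60.1667.
(This is only a lower bound; the true E[α(G)] may be larger.)

E[α(G)] ≥ 361/6 ≈ 60.1667.


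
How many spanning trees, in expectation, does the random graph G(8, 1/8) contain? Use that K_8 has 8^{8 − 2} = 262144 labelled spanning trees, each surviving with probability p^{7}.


K_8 has 8^{8 − 2} = 262144 labelled spanning trees.
For each such spanning tree H, let X_H = 1 if all 7 edges of H are present in G. Then P[X_H = 1] = p^{7} = (1/8)^{7} = 1/2097152.
By linearity of expectation: E[X] = Σ_H E[X_H] = 262144 · p^{7} = 262144 · 1/2097152 = 1/8.
Numerically: E[X] ≈ 0.125.

E[X] = 262144 · (1/8)^{7} = 1/8 ≈ 0.125.


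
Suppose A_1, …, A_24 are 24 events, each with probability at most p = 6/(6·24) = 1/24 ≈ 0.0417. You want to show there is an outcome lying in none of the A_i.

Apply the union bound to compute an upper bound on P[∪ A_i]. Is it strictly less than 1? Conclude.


Union bound: P[∪_{i=1}^{24} A_i] ≤ Σ_i P[A_i] ≤ 24·p = 24·(1/24) = 1.
Numerically: 1 ≈ 1.0000.
Is 1 < 1? NO.
Since the bound 1 is ≥ 1, the union bound is uninformative here; it does NOT by itself certify existence.

24·p = 1 ≈ 1.0000; existence NOT certified by the union bound.


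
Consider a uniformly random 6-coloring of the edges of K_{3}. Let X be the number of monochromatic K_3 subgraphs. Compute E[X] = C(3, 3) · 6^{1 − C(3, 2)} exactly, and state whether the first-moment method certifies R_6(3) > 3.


E[X] = C(3, 3) · 6^{1 − 3} = 1 · 6^{−2} = 1/36.
As a reduced fraction: E[X] = 1/36 ≈ 0.028.
Is E[X] < 1? YES.
Since E[X] < 1, there exists a 6-coloring of K_{3} with no monochromatic K_3; hence R_6(3) > 3.

E[X] = 1/36 ≈ 0.028; E[X] < 1, so R_6(3) > 3.


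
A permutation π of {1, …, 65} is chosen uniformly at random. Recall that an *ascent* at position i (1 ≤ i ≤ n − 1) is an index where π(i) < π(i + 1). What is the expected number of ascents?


Write X = Σ X_I over i = 1, …, 64, with X_I the indicator of one ascent.
There are 64 indicators.
For each fixed i, the pair (π(i), π(i+1)) is a uniformly random ordered pair of distinct values from {1, …, 65}; by symmetry P[π(i) < π(i+1)] = 1/2.
By linearity: E[X] = 64 · (1/2) = (65 − 1) · (1/2) = 32 ≈ 32.00000.

E[X] = 32 = 32.00000.


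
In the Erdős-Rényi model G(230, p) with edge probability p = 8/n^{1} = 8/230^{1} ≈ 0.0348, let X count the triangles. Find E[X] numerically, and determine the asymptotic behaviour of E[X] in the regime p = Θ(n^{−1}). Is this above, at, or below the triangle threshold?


Number of potential triangles: C(230, 3) = 2001460.
Each occurs with probability p³ ≈ (0.0348)³ ≈ 4.20810e-05.
By linearity: E[X] = C(230, 3)·p³ ≈ 2001460 · 4.20810e-05 ≈ 84.224.
Here α = 1, so p = 8/n is exactly at the triangle threshold p ~ 1/n. Asymptotically E[X] → c³/6 = 8³/6 = 256/3 ≈ 85.333, a bounded constant. In this regime the triangle count is asymptotically Poisson(c³/6).

E[X] ≈ 84.224; in regime p = Θ(1/n^{1}) E[X] stays bounded (at the triangle threshold p ~ 1/n).


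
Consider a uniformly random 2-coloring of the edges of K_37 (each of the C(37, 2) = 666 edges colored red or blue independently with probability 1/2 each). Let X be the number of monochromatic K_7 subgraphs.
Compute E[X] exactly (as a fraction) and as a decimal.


Let X = Σ_S X_S over the C(37, 7) = 10295472 subsets S of size 7, where X_S = 1 if the K_7 on S is monochromatic.
For a fixed S, the K_7 on S has C(7, 2) = 21 edges. P[all 21 edges red] = (1/2)^21, and likewise for blue, so P[monochromatic] = 2·(1/2)^21 = 2^{1 − 21} = 1/1048576.
By linearity: E[X] = C(37, 7) · 2^{1 − 21} = 10295472 · 1/1048576 = 643467/65536.
Numerically: E[X] ≈ 9.819.

E[X] = C(37,7)·2^(1−C(7,2)) = 643467/65536 ≈ 9.819.


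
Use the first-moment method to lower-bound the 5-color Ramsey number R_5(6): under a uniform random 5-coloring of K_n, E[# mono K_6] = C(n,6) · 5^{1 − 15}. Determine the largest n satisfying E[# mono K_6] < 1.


We need C(n, 6) · 5^{1 − 15} < 1, i.e. C(n, 6) < 5^{15 − 1} = 6103515625.
Check values of n near the boundary:
  n = 126: C(126, 6) = 4925156775; 4925156775 < 6103515625? YES
  n = 127: C(127, 6) = 5169379425; 5169379425 < 6103515625? YES
  n = 128: C(128, 6) = 5423611200; 5423611200 < 6103515625? YES
  n = 129: C(129, 6) = 5688177600; 5688177600 < 6103515625? YES
  n = 130: C(130, 6) = 5963412000; 5963412000 < 6103515625? YES
  n = 131: C(131, 6) = 6249655776; 6249655776 < 6103515625? NO
  n = 132: C(132, 6) = 6547258432; 6547258432 < 6103515625? NO
  n = 133: C(133, 6) = 6856577728; 6856577728 < 6103515625? NO
The largest n with C(n, 6) < 6103515625 is n = 130 (where E[X] = 47707296/48828125 ≈ 0.977). Hence R_5(6) > 130, i.e. R_5(6) ≥ 131.

Largest n = 130; hence R_5(6) > 130.


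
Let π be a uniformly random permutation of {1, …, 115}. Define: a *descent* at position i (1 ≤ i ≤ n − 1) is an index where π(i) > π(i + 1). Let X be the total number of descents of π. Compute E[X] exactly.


Write X = Σ X_I over i = 1, …, 114, with X_I the indicator of one descent.
There are 114 indicators.
For each fixed i, the pair (π(i), π(i+1)) is a uniformly random ordered pair of distinct values from {1, …, 115}; by symmetry P[π(i) > π(i+1)] = 1/2.
By linearity: E[X] = 114 · (1/2) = (115 − 1) · (1/2) = 57 ≈ 57.00000.

E[X] = 57 = 57.00000.


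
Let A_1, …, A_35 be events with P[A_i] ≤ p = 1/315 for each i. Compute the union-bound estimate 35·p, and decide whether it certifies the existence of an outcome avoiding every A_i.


Union bound: P[∪_{i=1}^{35} A_i] ≤ Σ_i P[A_i] ≤ 35·p = 35·(1/315) = 1/9.
Numerically: 1/9 ≈ 0.11111.
Is 1/9 < 1? YES.
Since P[∪ A_i] ≤ 1/9 < 1, the complement has P[∩ A_i^c] ≥ 1 − 1/9 = 8/9 > 0, so some outcome avoids every A_i.

35·p = 1/9 ≈ 0.11111; existence CERTIFIED by the union bound.


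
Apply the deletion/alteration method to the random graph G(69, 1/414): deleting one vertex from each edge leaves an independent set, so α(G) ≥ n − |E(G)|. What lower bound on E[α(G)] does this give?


E[|E(G)|] = C(69, 2)·p = 2346 · (1/414) = 17/3.
E[α(G)] ≥ n − E[|E(G)|] = 69 − 17/3 = 190/3.
Numerically: ≈ 63.333.
(This is only a lower bound; the true E[α(G)] may be larger.)

E[α(G)] ≥ 190/3 ≈ 63.333.


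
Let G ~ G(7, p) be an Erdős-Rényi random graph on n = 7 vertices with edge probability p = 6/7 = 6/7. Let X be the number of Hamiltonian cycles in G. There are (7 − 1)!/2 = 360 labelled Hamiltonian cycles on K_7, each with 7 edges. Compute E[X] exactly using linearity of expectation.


K_7 has (7 − 1)!/2 = 360 labelled Hamiltonian cycles.
For each such Hamiltonian cycle H, let X_H = 1 if all 7 edges of H are present in G. Then P[X_H = 1] = p^{7} = (6/7)^{7} = 279936/823543.
By linearity of expectation: E[X] = Σ_H E[X_H] = 360 · p^{7} = 360 · 279936/823543 = 100776960/823543.
Numerically: E[X] ≈ 122.4.

E[X] = 360 · (6/7)^{7} = 100776960/823543 ≈ 122.4.


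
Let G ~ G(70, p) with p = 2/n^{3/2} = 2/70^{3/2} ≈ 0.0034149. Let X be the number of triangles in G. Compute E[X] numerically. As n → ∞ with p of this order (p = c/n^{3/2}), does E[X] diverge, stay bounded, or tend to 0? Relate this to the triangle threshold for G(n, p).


Number of potential triangles: C(70, 3) = 54740.
Each occurs with probability p³ ≈ (0.0034149)³ ≈ 3.9824360e-08.
By linearity: E[X] = C(70, 3)·p³ ≈ 54740 · 3.9824360e-08 ≈ 0.00218.
Since α = 3/2 > 1, p = c/n^{3/2} = o(1/n) is below the triangle threshold p ~ 1/n. Asymptotically E[X] ~ (c³/6)·n^{3(1−α)} = (2³/6)·n^{-1.5} → 0, so by Markov's inequality G has no triangles w.h.p.

E[X] ≈ 0.00218; in regime p = Θ(1/n^{3/2}) E[X] tends to 0 (below the triangle threshold p ~ 1/n).


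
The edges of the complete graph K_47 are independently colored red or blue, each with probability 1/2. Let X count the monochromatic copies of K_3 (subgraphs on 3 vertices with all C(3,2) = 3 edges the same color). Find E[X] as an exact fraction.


Let X = Σ_S X_S over the C(47, 3) = 16215 subsets S of size 3, where X_S = 1 if the K_3 on S is monochromatic.
For a fixed S, the K_3 on S has C(3, 2) = 3 edges. P[all 3 edges red] = (1/2)^3, and likewise for blue, so P[monochromatic] = 2·(1/2)^3 = 2^{1 − 3} = 1/4.
Summing: E[X] = C(47, 3) · 2^{1 − 3} = 16215 · 1/4 = 16215/4.
Numerically: E[X] ≈ 4053.7500.

E[X] = C(47,3)·2^(1−C(3,2)) = 16215/4 ≈ 4053.7500.


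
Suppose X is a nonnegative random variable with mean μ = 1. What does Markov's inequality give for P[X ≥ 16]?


μ = E[X] = 1, a = 16.
Markov: P[X ≥ 16] ≤ μ/a = (1)/16 = 1/16.
Numerically: ≈ 0.0625.
(Since a = 16 > μ = 1.0000, the bound 1/16 is < 1 and informative.)

P[X ≥ 16] ≤ 1/16 ≈ 0.0625.


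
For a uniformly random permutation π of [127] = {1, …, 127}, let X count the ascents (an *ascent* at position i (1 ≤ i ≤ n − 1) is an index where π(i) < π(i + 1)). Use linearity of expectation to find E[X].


Write X = Σ X_I over i = 1, …, 126, with X_I the indicator of one ascent.
There are 126 indicators.
For each fixed i, the pair (π(i), π(i+1)) is a uniformly random ordered pair of distinct values from {1, …, 127}; by symmetry P[π(i) < π(i+1)] = 1/2.
By linearity: E[X] = 126 · (1/2) = (127 − 1) · (1/2) = 63 ≈ 63.0000.

E[X] = 63 = 63.0000.


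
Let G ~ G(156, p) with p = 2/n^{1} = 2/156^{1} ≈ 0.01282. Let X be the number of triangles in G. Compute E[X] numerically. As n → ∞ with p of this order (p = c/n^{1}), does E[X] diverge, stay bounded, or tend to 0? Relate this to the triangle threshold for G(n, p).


Number of potential triangles: C(156, 3) = 620620.
Each occurs with probability p³ ≈ (0.01282)³ ≈ 2.107251e-06.
By linearity: E[X] = C(156, 3)·p³ ≈ 620620 · 2.107251e-06 ≈ 1.3078.
Here α = 1, so p = 2/n is exactly at the triangle threshold p ~ 1/n. Asymptotically E[X] → c³/6 = 2³/6 = 4/3 ≈ 1.3333, a bounded constant. In this regime the triangle count is asymptotically Poisson(c³/6).

E[X] ≈ 1.3078; in regime p = Θ(1/n^{1}) E[X] stays bounded (at the triangle threshold p ~ 1/n).


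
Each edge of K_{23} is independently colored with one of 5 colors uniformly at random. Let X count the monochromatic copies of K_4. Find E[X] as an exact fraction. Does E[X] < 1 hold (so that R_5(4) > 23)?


E[X] = C(23, 4) · 5^{1 − 6} = 8855 · 5^{−5} = 8855/3125.
As a reduced fraction: E[X] = 1771/625 ≈ 2.83360.
Is E[X] < 1? NO.
Since E[X] ≥ 1, the first-moment bound is inconclusive at n = 23; it does NOT by itself certify R_5(4) > 23.

E[X] = 1771/625 ≈ 2.83360; E[X] ≥ 1; first-moment method inconclusive here.


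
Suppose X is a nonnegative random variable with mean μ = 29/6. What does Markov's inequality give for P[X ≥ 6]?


μ = E[X] = 29/6, a = 6.
Markov: P[X ≥ 6] ≤ μ/a = (29/6)/6 = 29/36.
Numerically: ≈ 0.805556.
(Since a = 6 > μ = 4.833333, the bound 29/36 is < 1 and informative.)

P[X ≥ 6] ≤ 29/36 ≈ 0.805556.


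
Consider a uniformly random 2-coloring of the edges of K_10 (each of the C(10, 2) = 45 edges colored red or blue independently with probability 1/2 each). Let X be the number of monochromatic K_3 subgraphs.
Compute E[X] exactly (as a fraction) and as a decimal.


Let X = Σ_S X_S over the C(10, 3) = 120 subsets S of size 3, where X_S = 1 if the K_3 on S is monochromatic.
For a fixed S, the K_3 on S has C(3, 2) = 3 edges. P[all 3 edges red] = (1/2)^3, and likewise for blue, so P[monochromatic] = 2·(1/2)^3 = 2^{1 − 3} = 1/4.
By linearity: E[X] = C(10, 3) · 2^{1 − 3} = 120 · 1/4 = 30.
Numerically: E[X] ≈ 30.0000.

E[X] = C(10,3)·2^(1−C(3,2)) = 30 ≈ 30.0000.


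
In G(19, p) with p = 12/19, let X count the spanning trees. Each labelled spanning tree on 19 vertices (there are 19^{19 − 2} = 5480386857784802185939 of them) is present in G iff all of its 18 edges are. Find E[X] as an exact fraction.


K_19 has 19^{19 − 2} = 5480386857784802185939 labelled spanning trees.
For each such spanning tree H, let X_H = 1 if all 18 edges of H are present in G. Then P[X_H = 1] = p^{18} = (12/19)^{18} = 26623333280885243904/104127350297911241532841.
Summing the indicators: E[X] = Σ_H E[X_H] = 5480386857784802185939 · p^{18} = 5480386857784802185939 · 26623333280885243904/104127350297911241532841 = 26623333280885243904/19.
Numerically: E[X] ≈ 1.4012e+18.

E[X] = 5480386857784802185939 · (12/19)^{18} = 26623333280885243904/19 ≈ 1.4012e+18.


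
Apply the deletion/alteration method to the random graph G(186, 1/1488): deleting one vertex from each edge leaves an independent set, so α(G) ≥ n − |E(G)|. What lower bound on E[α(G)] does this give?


E[|E(G)|] = C(186, 2)·p = 17205 · (1/1488) = 185/16.
E[α(G)] ≥ n − E[|E(G)|] = 186 − 185/16 = 2791/16.
Numerically: ≈ 174.438.
(This is only a lower bound; the true E[α(G)] may be larger.)

E[α(G)] ≥ 2791/16 ≈ 174.438.


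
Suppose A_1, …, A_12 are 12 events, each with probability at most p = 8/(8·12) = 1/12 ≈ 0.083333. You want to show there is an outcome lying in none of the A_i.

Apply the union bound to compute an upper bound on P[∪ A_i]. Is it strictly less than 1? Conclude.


Union bound: P[∪_{i=1}^{12} A_i] ≤ Σ_i P[A_i] ≤ 12·p = 12·(1/12) = 1.
Numerically: 1 ≈ 1.000000.
Is 1 < 1? NO.
Since the bound 1 is ≥ 1, the union bound is uninformative here; it does NOT by itself certify existence.

12·p = 1 ≈ 1.000000; existence NOT certified by the union bound.


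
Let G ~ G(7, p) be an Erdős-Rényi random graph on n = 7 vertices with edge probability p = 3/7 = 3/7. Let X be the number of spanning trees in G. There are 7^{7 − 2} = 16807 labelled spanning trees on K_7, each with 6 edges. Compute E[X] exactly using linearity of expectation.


K_7 has 7^{7 − 2} = 16807 labelled spanning trees.
For each such spanning tree H, let X_H = 1 if all 6 edges of H are present in G. Then P[X_H = 1] = p^{6} = (3/7)^{6} = 729/117649.
By linearity: E[X] = Σ_H E[X_H] = 16807 · p^{6} = 16807 · 729/117649 = 729/7.
Numerically: E[X] ≈ 104.14.

E[X] = 16807 · (3/7)^{6} = 729/7 ≈ 104.14.


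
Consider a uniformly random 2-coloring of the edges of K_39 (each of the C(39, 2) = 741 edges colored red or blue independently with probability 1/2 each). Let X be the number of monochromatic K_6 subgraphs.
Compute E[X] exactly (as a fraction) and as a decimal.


Let X = Σ_S X_S over the C(39, 6) = 3262623 subsets S of size 6, where X_S = 1 if the K_6 on S is monochromatic.
For a fixed S, the K_6 on S has C(6, 2) = 15 edges. P[all 15 edges red] = (1/2)^15, and likewise for blue, so P[monochromatic] = 2·(1/2)^15 = 2^{1 − 15} = 1/16384.
By linearity of expectation: E[X] = C(39, 6) · 2^{1 − 15} = 3262623 · 1/16384 = 3262623/16384.
Numerically: E[X] ≈ 199.135.

E[X] = C(39,6)·2^(1−C(6,2)) = 3262623/16384 ≈ 199.135.


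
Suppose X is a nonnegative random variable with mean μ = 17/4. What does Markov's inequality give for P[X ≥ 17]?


μ = E[X] = 17/4, a = 17.
Markov: P[X ≥ 17] ≤ μ/a = (17/4)/17 = 1/4.
Numerically: ≈ 0.250.
(Since a = 17 > μ = 4.250, the bound 1/4 is < 1 and informative.)

P[X ≥ 17] ≤ 1/4 ≈ 0.250.


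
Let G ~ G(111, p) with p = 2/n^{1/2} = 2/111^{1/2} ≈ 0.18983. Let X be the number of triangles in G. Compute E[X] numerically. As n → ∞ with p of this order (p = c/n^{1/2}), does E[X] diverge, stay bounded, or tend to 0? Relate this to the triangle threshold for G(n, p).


Number of potential triangles: C(111, 3) = 221815.
Each occurs with probability p³ ≈ (0.18983)³ ≈ 6.8407783e-03.
By linearity: E[X] = C(111, 3)·p³ ≈ 221815 · 6.8407783e-03 ≈ 1517.38725.
Since α = 1/2 < 1, p = c/n^{1/2} ≫ 1/n is above the triangle threshold p ~ 1/n. Asymptotically E[X] ~ (c³/6)·n^{3(1−α)} = (2³/6)·n^{1.5} → ∞; triangles are abundant w.h.p.

E[X] ≈ 1517.38725; in regime p = Θ(1/n^{1/2}) E[X] diverges (above the triangle threshold p ~ 1/n).


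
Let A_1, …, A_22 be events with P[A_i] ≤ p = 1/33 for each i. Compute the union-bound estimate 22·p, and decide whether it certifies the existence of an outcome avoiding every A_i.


Union bound: P[∪_{i=1}^{22} A_i] ≤ Σ_i P[A_i] ≤ 22·p = 22·(1/33) = 2/3.
Numerically: 2/3 ≈ 0.66667.
Is 2/3 < 1? YES.
Since P[∪ A_i] ≤ 2/3 < 1, the complement has P[∩ A_i^c] ≥ 1 − 2/3 = 1/3 > 0, so some outcome avoids every A_i.

22·p = 2/3 ≈ 0.66667; existence CERTIFIED by the union bound.


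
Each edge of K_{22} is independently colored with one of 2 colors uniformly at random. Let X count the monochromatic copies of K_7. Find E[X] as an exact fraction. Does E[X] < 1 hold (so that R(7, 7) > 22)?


E[X] = C(22, 7) · 2^{1 − 21} = 170544 · 2^{−20} = 170544/1048576.
As a reduced fraction: E[X] = 10659/65536 ≈ 0.162643.
Is E[X] < 1? YES.
Since E[X] < 1, there exists a 2-coloring of K_{22} with no monochromatic K_7; hence R(7, 7) > 22.

E[X] = 10659/65536 ≈ 0.162643; E[X] < 1, so R(7, 7) > 22.


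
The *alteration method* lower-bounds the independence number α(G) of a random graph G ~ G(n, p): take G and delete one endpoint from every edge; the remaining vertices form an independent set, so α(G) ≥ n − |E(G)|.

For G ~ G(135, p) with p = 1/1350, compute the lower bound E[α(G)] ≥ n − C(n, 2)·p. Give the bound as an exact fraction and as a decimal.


E[|E(G)|] = C(135, 2)·p = 9045 · (1/1350) = 67/10.
E[α(G)] ≥ n − E[|E(G)|] = 135 − 67/10 = 1283/10.
Numerically: ≈ 128.300000.
(This is only a lower bound; the true E[α(G)] may be larger.)

E[α(G)] ≥ 1283/10 ≈ 128.300000.


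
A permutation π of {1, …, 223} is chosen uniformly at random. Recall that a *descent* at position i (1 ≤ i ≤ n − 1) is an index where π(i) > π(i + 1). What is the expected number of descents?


Write X = Σ X_I over i = 1, …, 222, with X_I the indicator of one descent.
There are 222 indicators.
For each fixed i, the pair (π(i), π(i+1)) is a uniformly random ordered pair of distinct values from {1, …, 223}; by symmetry P[π(i) > π(i+1)] = 1/2.
By linearity: E[X] = 222 · (1/2) = (223 − 1) · (1/2) = 111 ≈ 111.000000.

E[X] = 111 = 111.000000.


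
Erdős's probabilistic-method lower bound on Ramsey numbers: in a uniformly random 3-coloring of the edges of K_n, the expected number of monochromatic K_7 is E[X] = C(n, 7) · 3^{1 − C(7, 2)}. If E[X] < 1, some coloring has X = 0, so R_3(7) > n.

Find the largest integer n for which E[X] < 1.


We need C(n, 7) · 3^{1 − 21} < 1, i.e. C(n, 7) < 3^{21 − 1} = 3486784401.
Check values of n near the boundary:
  n = 77: C(77, 7) = 2404808340; 2404808340 < 3486784401? YES
  n = 78: C(78, 7) = 2641902120; 2641902120 < 3486784401? YES
  n = 79: C(79, 7) = 2898753715; 2898753715 < 3486784401? YES
  n = 80: C(80, 7) = 3176716400; 3176716400 < 3486784401? YES
  n = 81: C(81, 7) = 3477216600; 3477216600 < 3486784401? YES
  n = 82: C(82, 7) = 3801756816; 3801756816 < 3486784401? NO
  n = 83: C(83, 7) = 4151918628; 4151918628 < 3486784401? NO
The largest n with C(n, 7) < 3486784401 is n = 81 (where E[X] = 42928600/43046721 ≈ 0.9972560). Hence R_3(7) > 81, i.e. R_3(7) ≥ 82.

Largest n = 81; hence R_3(7) > 81.


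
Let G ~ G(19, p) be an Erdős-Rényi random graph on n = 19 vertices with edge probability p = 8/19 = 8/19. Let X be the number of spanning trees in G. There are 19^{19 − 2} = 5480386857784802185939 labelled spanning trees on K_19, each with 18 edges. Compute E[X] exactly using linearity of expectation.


K_19 has 19^{19 − 2} = 5480386857784802185939 labelled spanning trees.
For each such spanning tree H, let X_H = 1 if all 18 edges of H are present in G. Then P[X_H = 1] = p^{18} = (8/19)^{18} = 18014398509481984/104127350297911241532841.
Summing the indicators: E[X] = Σ_H E[X_H] = 5480386857784802185939 · p^{18} = 5480386857784802185939 · 18014398509481984/104127350297911241532841 = 18014398509481984/19.
Numerically: E[X] ≈ 9.48e+14.

E[X] = 5480386857784802185939 · (8/19)^{18} = 18014398509481984/19 ≈ 9.48e+14.
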